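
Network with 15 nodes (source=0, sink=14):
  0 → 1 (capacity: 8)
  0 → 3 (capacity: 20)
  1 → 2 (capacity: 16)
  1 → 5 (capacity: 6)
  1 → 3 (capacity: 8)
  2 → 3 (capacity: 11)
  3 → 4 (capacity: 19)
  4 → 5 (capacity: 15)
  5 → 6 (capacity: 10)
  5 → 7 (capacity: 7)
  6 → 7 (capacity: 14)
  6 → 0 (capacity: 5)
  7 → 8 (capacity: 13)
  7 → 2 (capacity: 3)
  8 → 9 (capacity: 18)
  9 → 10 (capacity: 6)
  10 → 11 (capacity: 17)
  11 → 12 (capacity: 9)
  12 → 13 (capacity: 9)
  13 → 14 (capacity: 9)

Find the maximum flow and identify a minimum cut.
Max flow = 6, Min cut edges: (9,10)

Maximum flow: 6
Minimum cut: (9,10)
Partition: S = [0, 1, 2, 3, 4, 5, 6, 7, 8, 9], T = [10, 11, 12, 13, 14]

Max-flow min-cut theorem verified: both equal 6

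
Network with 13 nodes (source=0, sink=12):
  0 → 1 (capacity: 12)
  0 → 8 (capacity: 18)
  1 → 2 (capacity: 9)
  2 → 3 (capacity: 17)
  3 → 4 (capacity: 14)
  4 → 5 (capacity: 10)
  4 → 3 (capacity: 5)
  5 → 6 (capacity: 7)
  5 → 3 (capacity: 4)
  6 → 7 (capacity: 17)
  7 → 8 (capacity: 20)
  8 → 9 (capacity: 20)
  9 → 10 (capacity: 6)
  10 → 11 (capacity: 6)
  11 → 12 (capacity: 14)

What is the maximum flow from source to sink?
Maximum flow = 6

Max flow: 6

Flow assignment:
  0 → 1: 6/12
  1 → 2: 6/9
  2 → 3: 6/17
  3 → 4: 7/14
  4 → 5: 7/10
  5 → 6: 6/7
  5 → 3: 1/4
  6 → 7: 6/17
  7 → 8: 6/20
  8 → 9: 6/20
  9 → 10: 6/6
  10 → 11: 6/6
  11 → 12: 6/14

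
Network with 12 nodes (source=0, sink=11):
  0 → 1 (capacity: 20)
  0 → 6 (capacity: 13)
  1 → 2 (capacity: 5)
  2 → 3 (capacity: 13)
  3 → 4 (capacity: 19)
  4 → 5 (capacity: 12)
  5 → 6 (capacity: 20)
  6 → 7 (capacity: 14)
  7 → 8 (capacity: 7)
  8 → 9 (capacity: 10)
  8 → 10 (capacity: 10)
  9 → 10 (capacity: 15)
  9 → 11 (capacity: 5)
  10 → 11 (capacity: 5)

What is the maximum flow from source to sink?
Maximum flow = 7

Max flow: 7

Flow assignment:
  0 → 1: 5/20
  0 → 6: 2/13
  1 → 2: 5/5
  2 → 3: 5/13
  3 → 4: 5/19
  4 → 5: 5/12
  5 → 6: 5/20
  6 → 7: 7/14
  7 → 8: 7/7
  8 → 9: 7/10
  9 → 10: 2/15
  9 → 11: 5/5
  10 → 11: 2/5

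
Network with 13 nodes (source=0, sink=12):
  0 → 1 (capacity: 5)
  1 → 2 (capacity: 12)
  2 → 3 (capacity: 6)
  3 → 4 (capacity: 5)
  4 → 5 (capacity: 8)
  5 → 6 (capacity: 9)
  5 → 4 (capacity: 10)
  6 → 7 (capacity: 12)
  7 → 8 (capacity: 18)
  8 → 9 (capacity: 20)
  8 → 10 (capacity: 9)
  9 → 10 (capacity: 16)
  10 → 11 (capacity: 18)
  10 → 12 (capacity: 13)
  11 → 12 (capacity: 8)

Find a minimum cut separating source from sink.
Min cut value = 5, edges: (3,4)

Min cut value: 5
Partition: S = [0, 1, 2, 3], T = [4, 5, 6, 7, 8, 9, 10, 11, 12]
Cut edges: (3,4)

By max-flow min-cut theorem, max flow = min cut = 5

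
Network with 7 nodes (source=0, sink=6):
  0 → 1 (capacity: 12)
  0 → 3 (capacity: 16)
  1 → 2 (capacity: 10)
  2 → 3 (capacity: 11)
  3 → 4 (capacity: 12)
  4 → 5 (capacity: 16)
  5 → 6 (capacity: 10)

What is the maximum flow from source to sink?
Maximum flow = 10

Max flow: 10

Flow assignment:
  0 → 1: 10/12
  1 → 2: 10/10
  2 → 3: 10/11
  3 → 4: 10/12
  4 → 5: 10/16
  5 → 6: 10/10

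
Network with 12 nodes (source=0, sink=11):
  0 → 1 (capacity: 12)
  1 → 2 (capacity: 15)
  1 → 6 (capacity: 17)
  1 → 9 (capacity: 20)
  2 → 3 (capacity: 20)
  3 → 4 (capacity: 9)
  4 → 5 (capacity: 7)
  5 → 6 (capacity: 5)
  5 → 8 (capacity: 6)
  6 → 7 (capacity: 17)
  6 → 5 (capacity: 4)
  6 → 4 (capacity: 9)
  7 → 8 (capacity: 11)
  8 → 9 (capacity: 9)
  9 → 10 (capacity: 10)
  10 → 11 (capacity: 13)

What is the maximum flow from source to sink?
Maximum flow = 10

Max flow: 10

Flow assignment:
  0 → 1: 10/12
  1 → 9: 10/20
  9 → 10: 10/10
  10 → 11: 10/13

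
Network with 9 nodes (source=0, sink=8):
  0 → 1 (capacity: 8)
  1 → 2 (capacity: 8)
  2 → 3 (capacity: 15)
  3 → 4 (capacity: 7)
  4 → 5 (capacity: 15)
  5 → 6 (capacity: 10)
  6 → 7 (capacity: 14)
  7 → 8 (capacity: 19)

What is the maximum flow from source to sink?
Maximum flow = 7

Max flow: 7

Flow assignment:
  0 → 1: 7/8
  1 → 2: 7/8
  2 → 3: 7/15
  3 → 4: 7/7
  4 → 5: 7/15
  5 → 6: 7/10
  6 → 7: 7/14
  7 → 8: 7/19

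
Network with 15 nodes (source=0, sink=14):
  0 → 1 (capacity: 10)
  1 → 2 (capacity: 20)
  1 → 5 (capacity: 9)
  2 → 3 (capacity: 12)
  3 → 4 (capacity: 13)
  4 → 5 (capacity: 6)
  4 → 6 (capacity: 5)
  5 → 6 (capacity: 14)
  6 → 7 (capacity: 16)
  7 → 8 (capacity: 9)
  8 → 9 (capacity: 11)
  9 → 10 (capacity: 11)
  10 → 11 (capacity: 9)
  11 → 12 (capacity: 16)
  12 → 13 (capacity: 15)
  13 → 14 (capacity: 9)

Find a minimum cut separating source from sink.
Min cut value = 9, edges: (13,14)

Min cut value: 9
Partition: S = [0, 1, 2, 3, 4, 5, 6, 7, 8, 9, 10, 11, 12, 13], T = [14]
Cut edges: (13,14)

By max-flow min-cut theorem, max flow = min cut = 9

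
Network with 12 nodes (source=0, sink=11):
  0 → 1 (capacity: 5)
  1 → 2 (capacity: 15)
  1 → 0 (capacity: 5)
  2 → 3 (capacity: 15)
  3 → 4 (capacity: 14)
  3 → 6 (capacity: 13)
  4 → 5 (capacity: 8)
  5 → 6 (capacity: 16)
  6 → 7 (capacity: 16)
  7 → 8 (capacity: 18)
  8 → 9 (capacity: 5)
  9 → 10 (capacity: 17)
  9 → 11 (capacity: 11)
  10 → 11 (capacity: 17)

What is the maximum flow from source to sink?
Maximum flow = 5

Max flow: 5

Flow assignment:
  0 → 1: 5/5
  1 → 2: 5/15
  2 → 3: 5/15
  3 → 6: 5/13
  6 → 7: 5/16
  7 → 8: 5/18
  8 → 9: 5/5
  9 → 11: 5/11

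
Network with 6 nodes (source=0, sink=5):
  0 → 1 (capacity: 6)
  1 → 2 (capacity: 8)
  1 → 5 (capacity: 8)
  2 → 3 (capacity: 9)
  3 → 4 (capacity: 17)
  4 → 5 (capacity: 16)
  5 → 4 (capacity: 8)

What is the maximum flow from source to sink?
Maximum flow = 6

Max flow: 6

Flow assignment:
  0 → 1: 6/6
  1 → 5: 6/8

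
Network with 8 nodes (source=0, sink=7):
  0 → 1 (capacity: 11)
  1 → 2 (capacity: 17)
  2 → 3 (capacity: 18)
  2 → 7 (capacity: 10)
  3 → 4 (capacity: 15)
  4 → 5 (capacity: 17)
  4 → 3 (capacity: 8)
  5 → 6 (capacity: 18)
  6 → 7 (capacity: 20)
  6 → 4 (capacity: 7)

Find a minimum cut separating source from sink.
Min cut value = 11, edges: (0,1)

Min cut value: 11
Partition: S = [0], T = [1, 2, 3, 4, 5, 6, 7]
Cut edges: (0,1)

By max-flow min-cut theorem, max flow = min cut = 11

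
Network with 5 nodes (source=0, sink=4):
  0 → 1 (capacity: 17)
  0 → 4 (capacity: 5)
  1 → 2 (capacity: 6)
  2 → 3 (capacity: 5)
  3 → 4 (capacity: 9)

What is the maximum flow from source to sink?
Maximum flow = 10

Max flow: 10

Flow assignment:
  0 → 1: 5/17
  0 → 4: 5/5
  1 → 2: 5/6
  2 → 3: 5/5
  3 → 4: 5/9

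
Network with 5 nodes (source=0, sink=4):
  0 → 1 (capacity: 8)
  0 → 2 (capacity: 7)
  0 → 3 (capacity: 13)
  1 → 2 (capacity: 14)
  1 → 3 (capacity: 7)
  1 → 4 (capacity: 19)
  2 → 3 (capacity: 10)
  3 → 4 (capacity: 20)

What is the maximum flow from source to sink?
Maximum flow = 28

Max flow: 28

Flow assignment:
  0 → 1: 8/8
  0 → 2: 7/7
  0 → 3: 13/13
  1 → 4: 8/19
  2 → 3: 7/10
  3 → 4: 20/20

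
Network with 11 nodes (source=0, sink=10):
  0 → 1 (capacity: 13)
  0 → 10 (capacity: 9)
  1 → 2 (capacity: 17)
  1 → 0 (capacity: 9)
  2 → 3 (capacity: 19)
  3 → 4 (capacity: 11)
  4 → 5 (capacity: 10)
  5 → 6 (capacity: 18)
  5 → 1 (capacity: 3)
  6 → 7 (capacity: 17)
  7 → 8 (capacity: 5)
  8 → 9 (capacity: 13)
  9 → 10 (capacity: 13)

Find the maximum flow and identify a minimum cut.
Max flow = 14, Min cut edges: (0,10), (7,8)

Maximum flow: 14
Minimum cut: (0,10), (7,8)
Partition: S = [0, 1, 2, 3, 4, 5, 6, 7], T = [8, 9, 10]

Max-flow min-cut theorem verified: both equal 14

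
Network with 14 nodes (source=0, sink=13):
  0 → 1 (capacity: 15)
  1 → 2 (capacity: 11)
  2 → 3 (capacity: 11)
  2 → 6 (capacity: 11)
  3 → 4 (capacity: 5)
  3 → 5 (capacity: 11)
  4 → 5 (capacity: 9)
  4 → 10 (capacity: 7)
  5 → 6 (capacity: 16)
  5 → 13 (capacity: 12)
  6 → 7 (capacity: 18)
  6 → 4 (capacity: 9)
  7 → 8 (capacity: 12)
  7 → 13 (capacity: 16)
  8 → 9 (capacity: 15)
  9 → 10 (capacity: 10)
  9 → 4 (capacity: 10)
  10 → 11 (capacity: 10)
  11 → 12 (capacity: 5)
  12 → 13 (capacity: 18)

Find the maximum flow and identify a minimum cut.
Max flow = 11, Min cut edges: (1,2)

Maximum flow: 11
Minimum cut: (1,2)
Partition: S = [0, 1], T = [2, 3, 4, 5, 6, 7, 8, 9, 10, 11, 12, 13]

Max-flow min-cut theorem verified: both equal 11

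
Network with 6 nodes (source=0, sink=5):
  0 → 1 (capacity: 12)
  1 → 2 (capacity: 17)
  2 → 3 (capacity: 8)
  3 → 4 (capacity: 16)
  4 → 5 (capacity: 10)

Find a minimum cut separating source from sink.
Min cut value = 8, edges: (2,3)

Min cut value: 8
Partition: S = [0, 1, 2], T = [3, 4, 5]
Cut edges: (2,3)

By max-flow min-cut theorem, max flow = min cut = 8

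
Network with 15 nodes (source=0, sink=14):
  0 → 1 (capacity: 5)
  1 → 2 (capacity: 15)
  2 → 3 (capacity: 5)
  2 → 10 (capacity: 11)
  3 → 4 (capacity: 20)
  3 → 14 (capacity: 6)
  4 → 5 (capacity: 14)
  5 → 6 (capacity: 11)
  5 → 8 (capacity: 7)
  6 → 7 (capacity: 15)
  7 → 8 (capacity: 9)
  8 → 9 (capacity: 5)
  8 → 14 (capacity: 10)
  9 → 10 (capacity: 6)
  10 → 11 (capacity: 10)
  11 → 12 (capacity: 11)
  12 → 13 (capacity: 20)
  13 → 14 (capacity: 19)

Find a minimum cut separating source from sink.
Min cut value = 5, edges: (0,1)

Min cut value: 5
Partition: S = [0], T = [1, 2, 3, 4, 5, 6, 7, 8, 9, 10, 11, 12, 13, 14]
Cut edges: (0,1)

By max-flow min-cut theorem, max flow = min cut = 5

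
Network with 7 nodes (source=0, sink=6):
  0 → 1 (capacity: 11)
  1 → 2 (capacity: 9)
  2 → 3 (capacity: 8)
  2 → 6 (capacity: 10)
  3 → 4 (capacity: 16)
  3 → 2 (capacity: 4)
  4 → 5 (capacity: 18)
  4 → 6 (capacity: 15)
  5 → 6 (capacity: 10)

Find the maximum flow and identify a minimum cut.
Max flow = 9, Min cut edges: (1,2)

Maximum flow: 9
Minimum cut: (1,2)
Partition: S = [0, 1], T = [2, 3, 4, 5, 6]

Max-flow min-cut theorem verified: both equal 9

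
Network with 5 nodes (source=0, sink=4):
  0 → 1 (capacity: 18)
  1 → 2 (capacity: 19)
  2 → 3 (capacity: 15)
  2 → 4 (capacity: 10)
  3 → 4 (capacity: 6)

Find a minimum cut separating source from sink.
Min cut value = 16, edges: (2,4), (3,4)

Min cut value: 16
Partition: S = [0, 1, 2, 3], T = [4]
Cut edges: (2,4), (3,4)

By max-flow min-cut theorem, max flow = min cut = 16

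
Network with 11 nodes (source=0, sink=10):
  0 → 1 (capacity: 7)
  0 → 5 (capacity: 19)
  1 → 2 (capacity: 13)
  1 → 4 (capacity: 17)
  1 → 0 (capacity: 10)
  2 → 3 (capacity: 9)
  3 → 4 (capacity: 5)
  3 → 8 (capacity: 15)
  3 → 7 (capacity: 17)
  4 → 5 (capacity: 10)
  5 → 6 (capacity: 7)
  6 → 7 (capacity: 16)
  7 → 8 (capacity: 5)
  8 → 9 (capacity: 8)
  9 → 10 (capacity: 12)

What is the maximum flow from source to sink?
Maximum flow = 8

Max flow: 8

Flow assignment:
  0 → 1: 3/7
  0 → 5: 5/19
  1 → 2: 3/13
  2 → 3: 3/9
  3 → 8: 3/15
  5 → 6: 5/7
  6 → 7: 5/16
  7 → 8: 5/5
  8 → 9: 8/8
  9 → 10: 8/12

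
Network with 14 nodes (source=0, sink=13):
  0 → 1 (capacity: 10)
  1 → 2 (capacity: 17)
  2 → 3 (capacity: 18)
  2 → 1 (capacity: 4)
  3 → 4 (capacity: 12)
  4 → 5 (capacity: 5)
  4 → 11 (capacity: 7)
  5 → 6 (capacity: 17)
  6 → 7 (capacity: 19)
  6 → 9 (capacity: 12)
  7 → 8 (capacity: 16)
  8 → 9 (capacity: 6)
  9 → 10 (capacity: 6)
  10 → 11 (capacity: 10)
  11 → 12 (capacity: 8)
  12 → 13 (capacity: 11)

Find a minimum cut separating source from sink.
Min cut value = 8, edges: (11,12)

Min cut value: 8
Partition: S = [0, 1, 2, 3, 4, 5, 6, 7, 8, 9, 10, 11], T = [12, 13]
Cut edges: (11,12)

By max-flow min-cut theorem, max flow = min cut = 8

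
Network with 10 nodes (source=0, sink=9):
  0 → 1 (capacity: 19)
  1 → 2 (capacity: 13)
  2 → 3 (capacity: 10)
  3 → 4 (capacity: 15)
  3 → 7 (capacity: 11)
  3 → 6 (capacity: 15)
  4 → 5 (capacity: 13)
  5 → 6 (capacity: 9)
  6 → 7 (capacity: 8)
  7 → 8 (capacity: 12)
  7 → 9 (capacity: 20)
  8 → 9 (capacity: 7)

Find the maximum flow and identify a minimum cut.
Max flow = 10, Min cut edges: (2,3)

Maximum flow: 10
Minimum cut: (2,3)
Partition: S = [0, 1, 2], T = [3, 4, 5, 6, 7, 8, 9]

Max-flow min-cut theorem verified: both equal 10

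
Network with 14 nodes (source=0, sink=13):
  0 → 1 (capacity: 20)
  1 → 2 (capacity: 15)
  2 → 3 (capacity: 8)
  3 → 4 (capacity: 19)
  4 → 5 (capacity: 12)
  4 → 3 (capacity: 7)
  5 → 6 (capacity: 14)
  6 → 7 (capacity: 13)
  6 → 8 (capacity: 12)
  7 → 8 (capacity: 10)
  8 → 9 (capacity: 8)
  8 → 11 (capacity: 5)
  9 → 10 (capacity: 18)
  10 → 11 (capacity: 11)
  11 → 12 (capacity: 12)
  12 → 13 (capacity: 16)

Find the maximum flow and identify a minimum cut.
Max flow = 8, Min cut edges: (2,3)

Maximum flow: 8
Minimum cut: (2,3)
Partition: S = [0, 1, 2], T = [3, 4, 5, 6, 7, 8, 9, 10, 11, 12, 13]

Max-flow min-cut theorem verified: both equal 8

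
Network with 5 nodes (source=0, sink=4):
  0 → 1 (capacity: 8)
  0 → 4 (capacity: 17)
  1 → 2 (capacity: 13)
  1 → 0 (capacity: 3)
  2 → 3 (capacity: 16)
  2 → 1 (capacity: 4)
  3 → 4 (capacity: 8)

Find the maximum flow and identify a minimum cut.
Max flow = 25, Min cut edges: (0,4), (3,4)

Maximum flow: 25
Minimum cut: (0,4), (3,4)
Partition: S = [0, 1, 2, 3], T = [4]

Max-flow min-cut theorem verified: both equal 25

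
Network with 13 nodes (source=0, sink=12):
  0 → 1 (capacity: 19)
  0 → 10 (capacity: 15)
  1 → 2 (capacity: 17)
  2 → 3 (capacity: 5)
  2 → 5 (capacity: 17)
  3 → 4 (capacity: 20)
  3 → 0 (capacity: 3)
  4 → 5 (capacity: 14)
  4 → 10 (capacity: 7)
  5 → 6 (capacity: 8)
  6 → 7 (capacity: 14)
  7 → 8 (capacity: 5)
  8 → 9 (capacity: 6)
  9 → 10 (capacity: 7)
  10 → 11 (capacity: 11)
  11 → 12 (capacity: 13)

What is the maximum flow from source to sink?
Maximum flow = 11

Max flow: 11

Flow assignment:
  0 → 1: 10/19
  0 → 10: 1/15
  1 → 2: 10/17
  2 → 3: 5/5
  2 → 5: 5/17
  3 → 4: 5/20
  4 → 10: 5/7
  5 → 6: 5/8
  6 → 7: 5/14
  7 → 8: 5/5
  8 → 9: 5/6
  9 → 10: 5/7
  10 → 11: 11/11
  11 → 12: 11/13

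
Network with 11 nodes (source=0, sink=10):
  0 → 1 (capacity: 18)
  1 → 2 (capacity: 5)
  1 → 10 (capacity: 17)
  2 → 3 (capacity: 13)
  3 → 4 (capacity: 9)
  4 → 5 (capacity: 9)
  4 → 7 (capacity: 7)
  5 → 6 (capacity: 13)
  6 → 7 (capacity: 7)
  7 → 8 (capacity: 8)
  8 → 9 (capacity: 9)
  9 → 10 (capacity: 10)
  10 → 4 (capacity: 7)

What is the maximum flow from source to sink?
Maximum flow = 18

Max flow: 18

Flow assignment:
  0 → 1: 18/18
  1 → 2: 1/5
  1 → 10: 17/17
  2 → 3: 1/13
  3 → 4: 1/9
  4 → 7: 1/7
  7 → 8: 1/8
  8 → 9: 1/9
  9 → 10: 1/10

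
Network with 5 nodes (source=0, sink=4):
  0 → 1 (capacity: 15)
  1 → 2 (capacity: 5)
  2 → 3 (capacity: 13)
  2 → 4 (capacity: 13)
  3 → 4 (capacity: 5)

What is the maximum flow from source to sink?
Maximum flow = 5

Max flow: 5

Flow assignment:
  0 → 1: 5/15
  1 → 2: 5/5
  2 → 4: 5/13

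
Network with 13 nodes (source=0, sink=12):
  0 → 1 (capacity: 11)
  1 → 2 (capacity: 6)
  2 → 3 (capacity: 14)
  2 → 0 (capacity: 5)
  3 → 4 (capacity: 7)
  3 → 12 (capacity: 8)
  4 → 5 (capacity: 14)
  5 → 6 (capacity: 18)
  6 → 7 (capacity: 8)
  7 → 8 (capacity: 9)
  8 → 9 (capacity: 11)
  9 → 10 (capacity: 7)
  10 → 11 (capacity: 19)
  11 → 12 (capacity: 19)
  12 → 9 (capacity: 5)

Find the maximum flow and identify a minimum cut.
Max flow = 6, Min cut edges: (1,2)

Maximum flow: 6
Minimum cut: (1,2)
Partition: S = [0, 1], T = [2, 3, 4, 5, 6, 7, 8, 9, 10, 11, 12]

Max-flow min-cut theorem verified: both equal 6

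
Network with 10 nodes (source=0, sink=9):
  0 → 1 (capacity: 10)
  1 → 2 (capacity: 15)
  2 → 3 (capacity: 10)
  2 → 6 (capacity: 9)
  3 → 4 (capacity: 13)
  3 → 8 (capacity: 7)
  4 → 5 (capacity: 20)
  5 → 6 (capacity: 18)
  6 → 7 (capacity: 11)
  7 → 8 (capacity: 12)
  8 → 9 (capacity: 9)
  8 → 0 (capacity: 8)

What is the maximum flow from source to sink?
Maximum flow = 9

Max flow: 9

Flow assignment:
  0 → 1: 10/10
  1 → 2: 10/15
  2 → 3: 7/10
  2 → 6: 3/9
  3 → 8: 7/7
  6 → 7: 3/11
  7 → 8: 3/12
  8 → 9: 9/9
  8 → 0: 1/8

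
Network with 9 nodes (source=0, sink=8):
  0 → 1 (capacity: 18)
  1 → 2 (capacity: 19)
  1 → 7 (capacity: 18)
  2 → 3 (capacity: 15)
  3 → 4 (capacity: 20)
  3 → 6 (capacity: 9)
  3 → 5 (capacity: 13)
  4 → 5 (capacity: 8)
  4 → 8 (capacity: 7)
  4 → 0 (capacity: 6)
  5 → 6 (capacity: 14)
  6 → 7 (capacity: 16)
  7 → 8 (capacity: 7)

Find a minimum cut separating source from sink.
Min cut value = 14, edges: (4,8), (7,8)

Min cut value: 14
Partition: S = [0, 1, 2, 3, 4, 5, 6, 7], T = [8]
Cut edges: (4,8), (7,8)

By max-flow min-cut theorem, max flow = min cut = 14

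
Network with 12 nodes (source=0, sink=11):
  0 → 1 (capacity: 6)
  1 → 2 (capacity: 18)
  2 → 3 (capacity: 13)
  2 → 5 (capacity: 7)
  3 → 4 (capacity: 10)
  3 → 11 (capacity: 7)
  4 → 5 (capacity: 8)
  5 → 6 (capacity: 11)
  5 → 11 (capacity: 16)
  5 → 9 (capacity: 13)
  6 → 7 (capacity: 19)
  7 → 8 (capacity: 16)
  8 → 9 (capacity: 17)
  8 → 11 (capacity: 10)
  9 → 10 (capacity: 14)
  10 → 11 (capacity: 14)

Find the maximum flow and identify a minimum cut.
Max flow = 6, Min cut edges: (0,1)

Maximum flow: 6
Minimum cut: (0,1)
Partition: S = [0], T = [1, 2, 3, 4, 5, 6, 7, 8, 9, 10, 11]

Max-flow min-cut theorem verified: both equal 6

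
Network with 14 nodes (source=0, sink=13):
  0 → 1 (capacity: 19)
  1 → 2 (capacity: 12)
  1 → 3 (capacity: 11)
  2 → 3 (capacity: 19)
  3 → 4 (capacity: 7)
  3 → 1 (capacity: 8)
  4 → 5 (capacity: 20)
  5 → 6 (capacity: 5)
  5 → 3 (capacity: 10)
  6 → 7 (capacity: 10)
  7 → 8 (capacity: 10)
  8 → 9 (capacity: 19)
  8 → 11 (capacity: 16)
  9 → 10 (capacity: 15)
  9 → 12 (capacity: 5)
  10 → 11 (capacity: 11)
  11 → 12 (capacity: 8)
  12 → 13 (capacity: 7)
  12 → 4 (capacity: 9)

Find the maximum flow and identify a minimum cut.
Max flow = 5, Min cut edges: (5,6)

Maximum flow: 5
Minimum cut: (5,6)
Partition: S = [0, 1, 2, 3, 4, 5], T = [6, 7, 8, 9, 10, 11, 12, 13]

Max-flow min-cut theorem verified: both equal 5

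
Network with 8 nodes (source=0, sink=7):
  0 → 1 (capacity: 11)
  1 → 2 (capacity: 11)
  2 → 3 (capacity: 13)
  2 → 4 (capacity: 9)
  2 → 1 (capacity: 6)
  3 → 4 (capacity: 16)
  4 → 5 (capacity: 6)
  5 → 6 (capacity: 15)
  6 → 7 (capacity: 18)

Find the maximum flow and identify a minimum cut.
Max flow = 6, Min cut edges: (4,5)

Maximum flow: 6
Minimum cut: (4,5)
Partition: S = [0, 1, 2, 3, 4], T = [5, 6, 7]

Max-flow min-cut theorem verified: both equal 6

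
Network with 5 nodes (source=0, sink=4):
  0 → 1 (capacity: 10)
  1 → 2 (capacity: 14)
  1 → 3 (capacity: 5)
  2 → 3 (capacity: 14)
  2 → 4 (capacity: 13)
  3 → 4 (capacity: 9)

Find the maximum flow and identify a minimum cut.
Max flow = 10, Min cut edges: (0,1)

Maximum flow: 10
Minimum cut: (0,1)
Partition: S = [0], T = [1, 2, 3, 4]

Max-flow min-cut theorem verified: both equal 10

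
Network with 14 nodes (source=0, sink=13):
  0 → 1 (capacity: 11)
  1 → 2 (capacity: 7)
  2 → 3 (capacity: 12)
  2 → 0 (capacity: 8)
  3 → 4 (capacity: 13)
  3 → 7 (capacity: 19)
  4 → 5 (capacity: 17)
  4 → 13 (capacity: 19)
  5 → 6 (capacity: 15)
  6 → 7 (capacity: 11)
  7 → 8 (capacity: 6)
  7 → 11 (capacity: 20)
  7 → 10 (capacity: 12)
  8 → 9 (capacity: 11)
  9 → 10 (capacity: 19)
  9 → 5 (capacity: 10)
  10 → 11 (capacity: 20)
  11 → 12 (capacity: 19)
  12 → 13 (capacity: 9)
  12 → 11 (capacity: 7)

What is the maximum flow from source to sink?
Maximum flow = 7

Max flow: 7

Flow assignment:
  0 → 1: 7/11
  1 → 2: 7/7
  2 → 3: 7/12
  3 → 4: 7/13
  4 → 13: 7/19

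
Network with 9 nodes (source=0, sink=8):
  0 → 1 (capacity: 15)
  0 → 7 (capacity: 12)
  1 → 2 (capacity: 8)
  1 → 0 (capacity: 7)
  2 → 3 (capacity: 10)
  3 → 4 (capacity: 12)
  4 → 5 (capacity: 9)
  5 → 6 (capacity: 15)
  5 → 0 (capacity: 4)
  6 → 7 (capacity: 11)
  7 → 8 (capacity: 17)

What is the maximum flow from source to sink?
Maximum flow = 17

Max flow: 17

Flow assignment:
  0 → 1: 8/15
  0 → 7: 9/12
  1 → 2: 8/8
  2 → 3: 8/10
  3 → 4: 8/12
  4 → 5: 8/9
  5 → 6: 8/15
  6 → 7: 8/11
  7 → 8: 17/17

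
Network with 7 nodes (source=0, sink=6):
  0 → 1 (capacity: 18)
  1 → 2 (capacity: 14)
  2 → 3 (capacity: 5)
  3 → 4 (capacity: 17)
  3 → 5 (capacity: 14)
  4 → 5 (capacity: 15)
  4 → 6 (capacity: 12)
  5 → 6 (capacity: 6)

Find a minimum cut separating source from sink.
Min cut value = 5, edges: (2,3)

Min cut value: 5
Partition: S = [0, 1, 2], T = [3, 4, 5, 6]
Cut edges: (2,3)

By max-flow min-cut theorem, max flow = min cut = 5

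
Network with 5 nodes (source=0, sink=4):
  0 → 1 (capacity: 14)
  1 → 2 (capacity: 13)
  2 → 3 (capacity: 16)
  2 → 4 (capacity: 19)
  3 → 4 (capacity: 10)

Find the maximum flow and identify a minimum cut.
Max flow = 13, Min cut edges: (1,2)

Maximum flow: 13
Minimum cut: (1,2)
Partition: S = [0, 1], T = [2, 3, 4]

Max-flow min-cut theorem verified: both equal 13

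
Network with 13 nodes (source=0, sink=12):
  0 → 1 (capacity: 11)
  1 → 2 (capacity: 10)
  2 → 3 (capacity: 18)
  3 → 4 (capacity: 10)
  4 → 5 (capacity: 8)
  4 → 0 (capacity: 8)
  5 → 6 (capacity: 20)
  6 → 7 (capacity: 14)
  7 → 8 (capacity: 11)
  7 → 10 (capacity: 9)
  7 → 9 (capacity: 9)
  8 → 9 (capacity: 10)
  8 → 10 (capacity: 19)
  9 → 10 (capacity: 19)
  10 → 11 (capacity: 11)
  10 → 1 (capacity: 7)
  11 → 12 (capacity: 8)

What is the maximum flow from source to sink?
Maximum flow = 8

Max flow: 8

Flow assignment:
  0 → 1: 10/11
  1 → 2: 10/10
  2 → 3: 10/18
  3 → 4: 10/10
  4 → 5: 8/8
  4 → 0: 2/8
  5 → 6: 8/20
  6 → 7: 8/14
  7 → 10: 8/9
  10 → 11: 8/11
  11 → 12: 8/8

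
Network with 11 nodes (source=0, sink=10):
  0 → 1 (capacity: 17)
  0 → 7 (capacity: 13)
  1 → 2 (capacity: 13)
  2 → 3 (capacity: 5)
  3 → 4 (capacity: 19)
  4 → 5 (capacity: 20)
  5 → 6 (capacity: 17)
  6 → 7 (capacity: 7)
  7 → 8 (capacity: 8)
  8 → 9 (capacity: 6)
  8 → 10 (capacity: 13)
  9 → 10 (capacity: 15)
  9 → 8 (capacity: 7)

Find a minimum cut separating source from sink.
Min cut value = 8, edges: (7,8)

Min cut value: 8
Partition: S = [0, 1, 2, 3, 4, 5, 6, 7], T = [8, 9, 10]
Cut edges: (7,8)

By max-flow min-cut theorem, max flow = min cut = 8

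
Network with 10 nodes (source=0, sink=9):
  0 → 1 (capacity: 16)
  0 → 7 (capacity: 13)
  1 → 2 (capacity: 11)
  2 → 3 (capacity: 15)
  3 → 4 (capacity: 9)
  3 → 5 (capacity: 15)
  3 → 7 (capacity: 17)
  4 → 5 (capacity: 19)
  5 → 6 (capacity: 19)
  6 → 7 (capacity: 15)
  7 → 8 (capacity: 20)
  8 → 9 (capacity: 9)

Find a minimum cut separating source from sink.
Min cut value = 9, edges: (8,9)

Min cut value: 9
Partition: S = [0, 1, 2, 3, 4, 5, 6, 7, 8], T = [9]
Cut edges: (8,9)

By max-flow min-cut theorem, max flow = min cut = 9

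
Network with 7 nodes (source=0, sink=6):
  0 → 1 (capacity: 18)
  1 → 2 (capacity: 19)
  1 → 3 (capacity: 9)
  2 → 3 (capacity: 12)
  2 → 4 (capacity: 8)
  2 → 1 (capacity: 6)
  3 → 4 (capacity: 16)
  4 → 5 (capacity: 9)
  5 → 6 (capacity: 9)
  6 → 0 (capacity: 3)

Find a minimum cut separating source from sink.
Min cut value = 9, edges: (5,6)

Min cut value: 9
Partition: S = [0, 1, 2, 3, 4, 5], T = [6]
Cut edges: (5,6)

By max-flow min-cut theorem, max flow = min cut = 9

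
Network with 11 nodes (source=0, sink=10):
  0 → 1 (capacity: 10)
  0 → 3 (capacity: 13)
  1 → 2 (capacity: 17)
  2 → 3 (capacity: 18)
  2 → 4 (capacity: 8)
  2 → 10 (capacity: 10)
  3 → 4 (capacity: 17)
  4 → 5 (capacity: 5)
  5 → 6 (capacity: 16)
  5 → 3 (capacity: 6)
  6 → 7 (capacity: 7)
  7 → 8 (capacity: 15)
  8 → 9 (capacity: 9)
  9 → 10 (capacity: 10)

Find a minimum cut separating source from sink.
Min cut value = 15, edges: (2,10), (4,5)

Min cut value: 15
Partition: S = [0, 1, 2, 3, 4], T = [5, 6, 7, 8, 9, 10]
Cut edges: (2,10), (4,5)

By max-flow min-cut theorem, max flow = min cut = 15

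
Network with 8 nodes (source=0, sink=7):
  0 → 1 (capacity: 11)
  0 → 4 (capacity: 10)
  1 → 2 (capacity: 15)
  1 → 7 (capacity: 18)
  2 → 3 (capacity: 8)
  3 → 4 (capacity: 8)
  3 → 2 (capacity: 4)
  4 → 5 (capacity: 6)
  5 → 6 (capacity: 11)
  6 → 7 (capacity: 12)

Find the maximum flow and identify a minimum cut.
Max flow = 17, Min cut edges: (0,1), (4,5)

Maximum flow: 17
Minimum cut: (0,1), (4,5)
Partition: S = [0, 2, 3, 4], T = [1, 5, 6, 7]

Max-flow min-cut theorem verified: both equal 17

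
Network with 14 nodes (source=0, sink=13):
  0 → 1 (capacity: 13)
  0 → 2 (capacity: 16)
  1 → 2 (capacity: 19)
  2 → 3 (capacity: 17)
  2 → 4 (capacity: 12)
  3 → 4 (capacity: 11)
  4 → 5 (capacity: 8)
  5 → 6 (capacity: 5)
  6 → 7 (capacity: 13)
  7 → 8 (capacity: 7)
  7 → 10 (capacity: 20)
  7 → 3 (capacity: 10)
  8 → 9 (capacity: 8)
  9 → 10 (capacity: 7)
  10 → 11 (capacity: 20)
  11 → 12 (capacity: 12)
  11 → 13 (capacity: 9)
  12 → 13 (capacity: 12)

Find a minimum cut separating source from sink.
Min cut value = 5, edges: (5,6)

Min cut value: 5
Partition: S = [0, 1, 2, 3, 4, 5], T = [6, 7, 8, 9, 10, 11, 12, 13]
Cut edges: (5,6)

By max-flow min-cut theorem, max flow = min cut = 5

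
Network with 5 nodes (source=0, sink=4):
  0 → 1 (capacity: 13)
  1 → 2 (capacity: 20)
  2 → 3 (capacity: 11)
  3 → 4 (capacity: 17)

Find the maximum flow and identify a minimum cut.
Max flow = 11, Min cut edges: (2,3)

Maximum flow: 11
Minimum cut: (2,3)
Partition: S = [0, 1, 2], T = [3, 4]

Max-flow min-cut theorem verified: both equal 11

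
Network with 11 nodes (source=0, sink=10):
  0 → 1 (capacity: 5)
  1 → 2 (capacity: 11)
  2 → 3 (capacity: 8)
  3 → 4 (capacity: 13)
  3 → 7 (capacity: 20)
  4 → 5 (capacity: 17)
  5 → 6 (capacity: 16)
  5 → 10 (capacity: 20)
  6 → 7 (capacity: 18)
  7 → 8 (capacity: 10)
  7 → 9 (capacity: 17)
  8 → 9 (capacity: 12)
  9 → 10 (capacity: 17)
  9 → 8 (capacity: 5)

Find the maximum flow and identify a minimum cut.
Max flow = 5, Min cut edges: (0,1)

Maximum flow: 5
Minimum cut: (0,1)
Partition: S = [0], T = [1, 2, 3, 4, 5, 6, 7, 8, 9, 10]

Max-flow min-cut theorem verified: both equal 5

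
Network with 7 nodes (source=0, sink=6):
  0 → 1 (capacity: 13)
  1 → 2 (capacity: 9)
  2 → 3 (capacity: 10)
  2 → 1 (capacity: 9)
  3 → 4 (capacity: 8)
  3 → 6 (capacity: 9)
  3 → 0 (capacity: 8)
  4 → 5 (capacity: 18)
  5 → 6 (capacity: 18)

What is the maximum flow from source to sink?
Maximum flow = 9

Max flow: 9

Flow assignment:
  0 → 1: 9/13
  1 → 2: 9/9
  2 → 3: 9/10
  3 → 6: 9/9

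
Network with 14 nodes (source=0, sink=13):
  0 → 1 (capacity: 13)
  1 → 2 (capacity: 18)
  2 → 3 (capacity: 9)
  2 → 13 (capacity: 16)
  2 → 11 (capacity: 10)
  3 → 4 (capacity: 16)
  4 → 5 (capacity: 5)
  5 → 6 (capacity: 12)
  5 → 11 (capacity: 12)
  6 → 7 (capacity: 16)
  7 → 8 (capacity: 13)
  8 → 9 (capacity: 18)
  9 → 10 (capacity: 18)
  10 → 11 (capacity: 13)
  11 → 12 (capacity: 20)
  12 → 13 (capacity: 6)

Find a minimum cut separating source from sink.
Min cut value = 13, edges: (0,1)

Min cut value: 13
Partition: S = [0], T = [1, 2, 3, 4, 5, 6, 7, 8, 9, 10, 11, 12, 13]
Cut edges: (0,1)

By max-flow min-cut theorem, max flow = min cut = 13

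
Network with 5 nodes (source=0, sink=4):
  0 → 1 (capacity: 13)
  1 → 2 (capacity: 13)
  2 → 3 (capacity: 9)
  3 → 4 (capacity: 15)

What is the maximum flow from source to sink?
Maximum flow = 9

Max flow: 9

Flow assignment:
  0 → 1: 9/13
  1 → 2: 9/13
  2 → 3: 9/9
  3 → 4: 9/15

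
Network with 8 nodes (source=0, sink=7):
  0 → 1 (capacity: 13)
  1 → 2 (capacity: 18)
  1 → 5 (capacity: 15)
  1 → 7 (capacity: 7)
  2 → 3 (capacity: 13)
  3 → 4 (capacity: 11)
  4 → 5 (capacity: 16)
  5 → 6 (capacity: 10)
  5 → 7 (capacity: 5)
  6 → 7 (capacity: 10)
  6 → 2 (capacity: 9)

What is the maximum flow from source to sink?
Maximum flow = 13

Max flow: 13

Flow assignment:
  0 → 1: 13/13
  1 → 5: 6/15
  1 → 7: 7/7
  5 → 6: 1/10
  5 → 7: 5/5
  6 → 7: 1/10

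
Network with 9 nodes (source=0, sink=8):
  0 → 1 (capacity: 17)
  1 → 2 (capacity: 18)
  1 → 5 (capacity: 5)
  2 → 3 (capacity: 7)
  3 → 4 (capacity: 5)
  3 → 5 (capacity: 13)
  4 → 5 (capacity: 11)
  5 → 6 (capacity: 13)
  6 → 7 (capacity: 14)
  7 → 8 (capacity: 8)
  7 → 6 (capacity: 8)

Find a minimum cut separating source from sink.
Min cut value = 8, edges: (7,8)

Min cut value: 8
Partition: S = [0, 1, 2, 3, 4, 5, 6, 7], T = [8]
Cut edges: (7,8)

By max-flow min-cut theorem, max flow = min cut = 8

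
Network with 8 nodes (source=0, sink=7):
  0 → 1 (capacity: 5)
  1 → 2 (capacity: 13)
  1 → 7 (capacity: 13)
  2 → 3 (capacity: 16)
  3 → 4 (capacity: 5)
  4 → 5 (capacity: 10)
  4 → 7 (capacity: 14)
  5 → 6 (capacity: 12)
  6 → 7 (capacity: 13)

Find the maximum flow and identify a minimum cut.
Max flow = 5, Min cut edges: (0,1)

Maximum flow: 5
Minimum cut: (0,1)
Partition: S = [0], T = [1, 2, 3, 4, 5, 6, 7]

Max-flow min-cut theorem verified: both equal 5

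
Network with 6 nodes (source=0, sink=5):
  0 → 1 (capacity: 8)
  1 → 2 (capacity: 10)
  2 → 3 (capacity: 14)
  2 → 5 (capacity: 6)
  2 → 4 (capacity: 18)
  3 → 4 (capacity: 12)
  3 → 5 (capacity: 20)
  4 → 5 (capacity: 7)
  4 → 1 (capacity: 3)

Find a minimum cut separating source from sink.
Min cut value = 8, edges: (0,1)

Min cut value: 8
Partition: S = [0], T = [1, 2, 3, 4, 5]
Cut edges: (0,1)

By max-flow min-cut theorem, max flow = min cut = 8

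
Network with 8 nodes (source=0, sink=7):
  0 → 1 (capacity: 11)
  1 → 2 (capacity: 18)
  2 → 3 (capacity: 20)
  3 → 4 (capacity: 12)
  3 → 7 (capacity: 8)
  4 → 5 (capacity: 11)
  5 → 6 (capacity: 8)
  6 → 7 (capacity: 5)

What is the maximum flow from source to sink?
Maximum flow = 11

Max flow: 11

Flow assignment:
  0 → 1: 11/11
  1 → 2: 11/18
  2 → 3: 11/20
  3 → 4: 3/12
  3 → 7: 8/8
  4 → 5: 3/11
  5 → 6: 3/8
  6 → 7: 3/5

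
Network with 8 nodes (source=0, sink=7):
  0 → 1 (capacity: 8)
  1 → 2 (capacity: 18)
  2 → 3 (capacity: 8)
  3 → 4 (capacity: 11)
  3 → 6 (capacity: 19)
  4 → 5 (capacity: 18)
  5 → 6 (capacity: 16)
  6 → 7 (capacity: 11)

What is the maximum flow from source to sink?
Maximum flow = 8

Max flow: 8

Flow assignment:
  0 → 1: 8/8
  1 → 2: 8/18
  2 → 3: 8/8
  3 → 6: 8/19
  6 → 7: 8/11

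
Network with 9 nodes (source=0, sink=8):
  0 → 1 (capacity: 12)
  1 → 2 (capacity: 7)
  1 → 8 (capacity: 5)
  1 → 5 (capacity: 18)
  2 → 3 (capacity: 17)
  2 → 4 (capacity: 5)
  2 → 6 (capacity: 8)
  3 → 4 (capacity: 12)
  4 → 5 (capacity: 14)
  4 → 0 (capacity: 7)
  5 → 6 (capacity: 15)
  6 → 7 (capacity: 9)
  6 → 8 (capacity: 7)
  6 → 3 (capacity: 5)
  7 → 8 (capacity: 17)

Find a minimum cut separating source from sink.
Min cut value = 12, edges: (0,1)

Min cut value: 12
Partition: S = [0], T = [1, 2, 3, 4, 5, 6, 7, 8]
Cut edges: (0,1)

By max-flow min-cut theorem, max flow = min cut = 12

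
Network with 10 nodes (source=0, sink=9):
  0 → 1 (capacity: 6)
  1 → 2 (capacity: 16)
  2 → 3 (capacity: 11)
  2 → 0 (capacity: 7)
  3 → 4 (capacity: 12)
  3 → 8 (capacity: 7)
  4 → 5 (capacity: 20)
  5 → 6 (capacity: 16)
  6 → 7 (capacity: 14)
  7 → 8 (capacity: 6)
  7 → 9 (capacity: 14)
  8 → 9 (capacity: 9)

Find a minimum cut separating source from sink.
Min cut value = 6, edges: (0,1)

Min cut value: 6
Partition: S = [0], T = [1, 2, 3, 4, 5, 6, 7, 8, 9]
Cut edges: (0,1)

By max-flow min-cut theorem, max flow = min cut = 6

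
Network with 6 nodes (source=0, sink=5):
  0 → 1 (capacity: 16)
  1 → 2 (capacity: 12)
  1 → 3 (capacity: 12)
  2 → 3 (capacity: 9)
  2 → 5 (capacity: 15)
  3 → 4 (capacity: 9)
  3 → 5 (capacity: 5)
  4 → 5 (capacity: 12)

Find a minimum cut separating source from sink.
Min cut value = 16, edges: (0,1)

Min cut value: 16
Partition: S = [0], T = [1, 2, 3, 4, 5]
Cut edges: (0,1)

By max-flow min-cut theorem, max flow = min cut = 16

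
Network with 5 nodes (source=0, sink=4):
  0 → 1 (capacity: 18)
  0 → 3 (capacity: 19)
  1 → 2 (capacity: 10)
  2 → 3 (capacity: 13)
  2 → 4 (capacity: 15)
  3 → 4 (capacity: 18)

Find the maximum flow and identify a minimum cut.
Max flow = 28, Min cut edges: (1,2), (3,4)

Maximum flow: 28
Minimum cut: (1,2), (3,4)
Partition: S = [0, 1, 3], T = [2, 4]

Max-flow min-cut theorem verified: both equal 28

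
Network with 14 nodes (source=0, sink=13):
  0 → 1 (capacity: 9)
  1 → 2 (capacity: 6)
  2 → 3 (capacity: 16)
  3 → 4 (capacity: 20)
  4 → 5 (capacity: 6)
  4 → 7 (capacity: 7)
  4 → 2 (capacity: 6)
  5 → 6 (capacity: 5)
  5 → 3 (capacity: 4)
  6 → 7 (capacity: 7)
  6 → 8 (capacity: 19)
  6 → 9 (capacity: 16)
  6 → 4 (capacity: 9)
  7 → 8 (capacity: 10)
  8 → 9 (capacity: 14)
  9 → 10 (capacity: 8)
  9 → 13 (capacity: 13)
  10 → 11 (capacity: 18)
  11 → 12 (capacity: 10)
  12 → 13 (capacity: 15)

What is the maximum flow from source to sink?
Maximum flow = 6

Max flow: 6

Flow assignment:
  0 → 1: 6/9
  1 → 2: 6/6
  2 → 3: 6/16
  3 → 4: 6/20
  4 → 5: 5/6
  4 → 7: 1/7
  5 → 6: 5/5
  6 → 9: 5/16
  7 → 8: 1/10
  8 → 9: 1/14
  9 → 13: 6/13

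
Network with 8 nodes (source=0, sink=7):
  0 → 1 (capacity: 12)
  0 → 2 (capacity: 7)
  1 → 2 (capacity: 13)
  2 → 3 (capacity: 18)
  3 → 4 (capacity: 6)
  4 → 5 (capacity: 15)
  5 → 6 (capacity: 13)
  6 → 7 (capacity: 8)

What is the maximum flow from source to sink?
Maximum flow = 6

Max flow: 6

Flow assignment:
  0 → 1: 6/12
  1 → 2: 6/13
  2 → 3: 6/18
  3 → 4: 6/6
  4 → 5: 6/15
  5 → 6: 6/13
  6 → 7: 6/8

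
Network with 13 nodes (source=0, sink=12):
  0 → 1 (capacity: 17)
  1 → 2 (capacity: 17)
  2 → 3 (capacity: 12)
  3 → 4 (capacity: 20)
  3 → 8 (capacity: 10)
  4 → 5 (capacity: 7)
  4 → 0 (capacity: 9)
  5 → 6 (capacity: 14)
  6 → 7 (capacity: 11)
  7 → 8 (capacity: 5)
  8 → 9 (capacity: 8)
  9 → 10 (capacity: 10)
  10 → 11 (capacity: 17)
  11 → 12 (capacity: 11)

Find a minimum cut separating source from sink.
Min cut value = 8, edges: (8,9)

Min cut value: 8
Partition: S = [0, 1, 2, 3, 4, 5, 6, 7, 8], T = [9, 10, 11, 12]
Cut edges: (8,9)

By max-flow min-cut theorem, max flow = min cut = 8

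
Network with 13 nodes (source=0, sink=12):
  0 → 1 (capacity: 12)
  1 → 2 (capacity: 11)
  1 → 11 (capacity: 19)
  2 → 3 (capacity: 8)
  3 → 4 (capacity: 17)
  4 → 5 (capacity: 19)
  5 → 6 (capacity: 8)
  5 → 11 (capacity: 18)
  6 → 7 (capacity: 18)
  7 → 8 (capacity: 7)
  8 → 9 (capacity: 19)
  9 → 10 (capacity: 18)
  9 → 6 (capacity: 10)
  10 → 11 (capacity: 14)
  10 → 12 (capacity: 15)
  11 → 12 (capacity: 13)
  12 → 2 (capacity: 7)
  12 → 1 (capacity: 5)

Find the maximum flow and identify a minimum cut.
Max flow = 12, Min cut edges: (0,1)

Maximum flow: 12
Minimum cut: (0,1)
Partition: S = [0], T = [1, 2, 3, 4, 5, 6, 7, 8, 9, 10, 11, 12]

Max-flow min-cut theorem verified: both equal 12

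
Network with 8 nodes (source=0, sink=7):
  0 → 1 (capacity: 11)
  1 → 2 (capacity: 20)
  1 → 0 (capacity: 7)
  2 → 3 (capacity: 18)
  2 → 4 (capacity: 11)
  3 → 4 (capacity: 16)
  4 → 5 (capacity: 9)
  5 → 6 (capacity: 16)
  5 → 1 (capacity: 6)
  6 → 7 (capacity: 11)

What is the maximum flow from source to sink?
Maximum flow = 9

Max flow: 9

Flow assignment:
  0 → 1: 9/11
  1 → 2: 9/20
  2 → 4: 9/11
  4 → 5: 9/9
  5 → 6: 9/16
  6 → 7: 9/11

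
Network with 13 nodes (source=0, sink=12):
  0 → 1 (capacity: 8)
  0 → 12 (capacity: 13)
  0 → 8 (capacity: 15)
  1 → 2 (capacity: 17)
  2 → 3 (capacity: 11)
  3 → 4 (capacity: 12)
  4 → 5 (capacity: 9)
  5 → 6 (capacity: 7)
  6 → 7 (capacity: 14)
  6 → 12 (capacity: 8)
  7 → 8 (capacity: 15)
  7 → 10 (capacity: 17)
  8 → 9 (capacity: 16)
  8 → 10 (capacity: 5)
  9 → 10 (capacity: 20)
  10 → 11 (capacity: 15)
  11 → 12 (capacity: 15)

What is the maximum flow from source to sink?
Maximum flow = 35

Max flow: 35

Flow assignment:
  0 → 1: 7/8
  0 → 12: 13/13
  0 → 8: 15/15
  1 → 2: 7/17
  2 → 3: 7/11
  3 → 4: 7/12
  4 → 5: 7/9
  5 → 6: 7/7
  6 → 12: 7/8
  8 → 9: 10/16
  8 → 10: 5/5
  9 → 10: 10/20
  10 → 11: 15/15
  11 → 12: 15/15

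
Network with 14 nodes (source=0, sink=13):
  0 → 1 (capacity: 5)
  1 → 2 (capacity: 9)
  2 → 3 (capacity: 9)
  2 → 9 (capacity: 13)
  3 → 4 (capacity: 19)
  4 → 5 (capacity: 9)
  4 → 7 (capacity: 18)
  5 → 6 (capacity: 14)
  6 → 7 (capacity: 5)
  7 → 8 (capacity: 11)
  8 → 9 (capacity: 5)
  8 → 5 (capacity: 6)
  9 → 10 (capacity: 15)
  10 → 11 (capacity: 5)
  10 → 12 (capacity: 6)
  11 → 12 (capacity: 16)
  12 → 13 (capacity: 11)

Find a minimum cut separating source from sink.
Min cut value = 5, edges: (0,1)

Min cut value: 5
Partition: S = [0], T = [1, 2, 3, 4, 5, 6, 7, 8, 9, 10, 11, 12, 13]
Cut edges: (0,1)

By max-flow min-cut theorem, max flow = min cut = 5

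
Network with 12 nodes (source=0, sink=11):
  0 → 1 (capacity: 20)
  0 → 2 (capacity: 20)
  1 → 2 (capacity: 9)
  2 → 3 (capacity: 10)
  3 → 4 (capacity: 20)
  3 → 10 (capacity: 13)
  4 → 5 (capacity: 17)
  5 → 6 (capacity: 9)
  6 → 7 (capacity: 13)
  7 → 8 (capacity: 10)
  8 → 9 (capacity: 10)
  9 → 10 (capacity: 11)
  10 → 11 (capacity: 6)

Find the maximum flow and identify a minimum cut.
Max flow = 6, Min cut edges: (10,11)

Maximum flow: 6
Minimum cut: (10,11)
Partition: S = [0, 1, 2, 3, 4, 5, 6, 7, 8, 9, 10], T = [11]

Max-flow min-cut theorem verified: both equal 6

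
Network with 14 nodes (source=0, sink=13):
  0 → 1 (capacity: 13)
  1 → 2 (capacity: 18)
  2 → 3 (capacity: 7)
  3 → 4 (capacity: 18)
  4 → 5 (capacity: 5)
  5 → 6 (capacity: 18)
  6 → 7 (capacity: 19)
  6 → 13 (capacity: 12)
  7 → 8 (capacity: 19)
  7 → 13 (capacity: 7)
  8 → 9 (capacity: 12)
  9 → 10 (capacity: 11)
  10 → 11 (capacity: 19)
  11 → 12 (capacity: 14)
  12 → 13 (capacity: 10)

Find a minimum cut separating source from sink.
Min cut value = 5, edges: (4,5)

Min cut value: 5
Partition: S = [0, 1, 2, 3, 4], T = [5, 6, 7, 8, 9, 10, 11, 12, 13]
Cut edges: (4,5)

By max-flow min-cut theorem, max flow = min cut = 5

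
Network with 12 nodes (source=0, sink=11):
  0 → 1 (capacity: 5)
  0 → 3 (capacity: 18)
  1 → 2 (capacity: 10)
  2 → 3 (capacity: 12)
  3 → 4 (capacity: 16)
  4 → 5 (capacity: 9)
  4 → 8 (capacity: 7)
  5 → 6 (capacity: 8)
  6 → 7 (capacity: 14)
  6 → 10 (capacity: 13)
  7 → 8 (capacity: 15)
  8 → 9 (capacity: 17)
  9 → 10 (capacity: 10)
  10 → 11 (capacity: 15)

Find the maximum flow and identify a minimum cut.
Max flow = 15, Min cut edges: (10,11)

Maximum flow: 15
Minimum cut: (10,11)
Partition: S = [0, 1, 2, 3, 4, 5, 6, 7, 8, 9, 10], T = [11]

Max-flow min-cut theorem verified: both equal 15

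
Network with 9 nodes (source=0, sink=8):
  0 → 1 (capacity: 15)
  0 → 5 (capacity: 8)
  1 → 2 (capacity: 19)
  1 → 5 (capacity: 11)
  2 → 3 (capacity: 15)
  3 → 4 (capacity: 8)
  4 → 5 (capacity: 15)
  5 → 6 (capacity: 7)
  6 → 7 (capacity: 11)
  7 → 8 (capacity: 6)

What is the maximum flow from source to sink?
Maximum flow = 6

Max flow: 6

Flow assignment:
  0 → 1: 6/15
  1 → 2: 4/19
  1 → 5: 2/11
  2 → 3: 4/15
  3 → 4: 4/8
  4 → 5: 4/15
  5 → 6: 6/7
  6 → 7: 6/11
  7 → 8: 6/6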